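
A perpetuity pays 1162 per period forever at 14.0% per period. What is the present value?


PV = PMT / i
= 1162 / 0.14
= 8300.0


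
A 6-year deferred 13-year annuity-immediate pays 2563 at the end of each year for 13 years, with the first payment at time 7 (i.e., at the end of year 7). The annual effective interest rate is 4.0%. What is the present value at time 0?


PV at time 6 of the 13-year annuity-immediate:
a_n = 2563 * (1-(1+0.04)^(-13))/0.04 = 25593.2154
Discount back 6 years to time 0:
PV = 25593.2154 * (1+0.04)^(-6)
= 25593.2154 * 0.790315
= 20226.6899


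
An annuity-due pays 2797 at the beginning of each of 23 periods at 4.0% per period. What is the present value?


PV_due = PMT * (1-(1+i)^(-n))/i * (1+i)
PV_immediate = 41554.5861
PV_due = 41554.5861 * 1.04
= 43216.7696


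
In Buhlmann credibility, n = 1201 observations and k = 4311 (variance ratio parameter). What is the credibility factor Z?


Z = n / (n + k)
= 1201 / (1201 + 4311)
= 1201 / 5512
= 0.2179


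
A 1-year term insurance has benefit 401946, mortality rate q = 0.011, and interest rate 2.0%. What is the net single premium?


NSP = benefit * q * v
v = 1/(1+i) = 0.980392
NSP = 401946 * 0.011 * 0.980392
= 4334.7118


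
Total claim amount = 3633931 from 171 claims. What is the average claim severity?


severity = total / number
= 3633931 / 171
= 21251.0585


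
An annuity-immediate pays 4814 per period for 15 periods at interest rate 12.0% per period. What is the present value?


PV = PMT * (1 - (1+i)^(-n)) / i
= 4814 * (1 - (1+0.12)^(-15)) / 0.12
= 4814 * (1 - 0.182696) / 0.12
= 4814 * 6.810864
= 32787.5017


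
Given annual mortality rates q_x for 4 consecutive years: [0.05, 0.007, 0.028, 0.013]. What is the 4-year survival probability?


p_k = 1 - q_k for each year
Survival = product of (1 - q_k)
= 0.95 * 0.993 * 0.972 * 0.987
= 0.905


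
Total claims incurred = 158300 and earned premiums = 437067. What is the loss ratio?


Loss ratio = claims / premiums
= 158300 / 437067
= 0.3622


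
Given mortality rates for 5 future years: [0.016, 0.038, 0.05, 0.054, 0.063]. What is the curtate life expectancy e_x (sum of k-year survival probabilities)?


e_x = sum_{k=1}^{n} k_p_x
k_p_x values:
  1_p_x = 0.984
  2_p_x = 0.946608
  3_p_x = 0.899278
  4_p_x = 0.850717
  5_p_x = 0.797121
e_x = 4.4777


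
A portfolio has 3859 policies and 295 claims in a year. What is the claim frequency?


frequency = claims / policies
= 295 / 3859
= 0.0764


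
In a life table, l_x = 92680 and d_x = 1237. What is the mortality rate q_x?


q_x = d_x / l_x
= 1237 / 92680
= 0.0133


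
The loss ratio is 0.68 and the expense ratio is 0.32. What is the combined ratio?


Combined ratio = loss ratio + expense ratio
= 0.68 + 0.32
= 1.0


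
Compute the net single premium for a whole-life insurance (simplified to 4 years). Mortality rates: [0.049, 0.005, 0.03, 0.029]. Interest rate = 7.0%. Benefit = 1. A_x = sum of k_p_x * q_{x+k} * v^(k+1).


v = 0.934579
Year 0: k_p_x=1.0, q=0.049, term=0.045794
Year 1: k_p_x=0.951, q=0.005, term=0.004153
Year 2: k_p_x=0.946245, q=0.03, term=0.023173
Year 3: k_p_x=0.917858, q=0.029, term=0.020307
A_x = 0.0934


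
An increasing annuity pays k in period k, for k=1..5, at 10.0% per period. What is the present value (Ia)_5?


(Ia)_n = sum_{k=1}^{n} k * v^k, v = 1/(1+i)
v = 0.909091
Sum computed term by term:
(Ia)_5 = 10.6526


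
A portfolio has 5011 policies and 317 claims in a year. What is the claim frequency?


frequency = claims / policies
= 317 / 5011
= 0.0633


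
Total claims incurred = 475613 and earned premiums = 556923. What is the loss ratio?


Loss ratio = claims / premiums
= 475613 / 556923
= 0.854


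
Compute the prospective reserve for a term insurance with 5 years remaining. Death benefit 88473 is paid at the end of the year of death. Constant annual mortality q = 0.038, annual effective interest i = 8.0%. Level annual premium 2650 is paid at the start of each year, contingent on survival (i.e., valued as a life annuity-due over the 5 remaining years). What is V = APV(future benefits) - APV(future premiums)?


v = 1/(1+i) = 0.925926
APV(future benefits) per unit = sum_{k=0}^{4} k_p_x * q * v^(k+1) = 0.141459
APV(future benefits) = 88473 * 0.141459 = 12515.2729
Life annuity-due factor ä_{x:5} = sum_{k=0}^{4} k_p_x * v^k = 4.020404
APV(future premiums) = 2650 * 4.020404 = 10654.0714
V = 12515.2729 - 10654.0714
= 1861.2015


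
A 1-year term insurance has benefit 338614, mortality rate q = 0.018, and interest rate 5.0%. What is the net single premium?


NSP = benefit * q * v
v = 1/(1+i) = 0.952381
NSP = 338614 * 0.018 * 0.952381
= 5804.8114


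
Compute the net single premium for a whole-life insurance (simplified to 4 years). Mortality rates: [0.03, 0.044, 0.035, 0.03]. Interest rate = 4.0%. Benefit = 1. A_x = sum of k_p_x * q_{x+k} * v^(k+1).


v = 0.961538
Year 0: k_p_x=1.0, q=0.03, term=0.028846
Year 1: k_p_x=0.97, q=0.044, term=0.03946
Year 2: k_p_x=0.92732, q=0.035, term=0.028853
Year 3: k_p_x=0.894864, q=0.03, term=0.022948
A_x = 0.1201


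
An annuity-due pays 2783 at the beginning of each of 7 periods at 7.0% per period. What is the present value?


PV_due = PMT * (1-(1+i)^(-n))/i * (1+i)
PV_immediate = 14998.3924
PV_due = 14998.3924 * 1.07
= 16048.2799


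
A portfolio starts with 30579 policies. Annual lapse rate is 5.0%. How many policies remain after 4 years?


remaining = initial * (1 - lapse)^years
= 30579 * (1 - 0.05)^4
= 30579 * 0.814506
= 24906.7866


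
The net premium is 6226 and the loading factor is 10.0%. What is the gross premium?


Gross = net * (1 + loading)
= 6226 * (1 + 0.1)
= 6226 * 1.1
= 6848.6


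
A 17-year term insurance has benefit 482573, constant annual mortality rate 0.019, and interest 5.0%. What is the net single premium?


NSP = benefit * sum_{k=0}^{n-1} k_p_x * q * v^(k+1)
With constant q=0.019, v=0.952381
Sum = 0.188654
NSP = 482573 * 0.188654
= 91039.4437


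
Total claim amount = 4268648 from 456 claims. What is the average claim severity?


severity = total / number
= 4268648 / 456
= 9361.0702


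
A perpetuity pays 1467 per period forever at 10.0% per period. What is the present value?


PV = PMT / i
= 1467 / 0.1
= 14670.0


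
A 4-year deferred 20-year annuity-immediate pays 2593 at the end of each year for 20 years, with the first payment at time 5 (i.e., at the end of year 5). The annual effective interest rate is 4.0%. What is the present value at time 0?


PV at time 4 of the 20-year annuity-immediate:
a_n = 2593 * (1-(1+0.04)^(-20))/0.04 = 35239.7162
Discount back 4 years to time 0:
PV = 35239.7162 * (1+0.04)^(-4)
= 35239.7162 * 0.854804
= 30123.0571


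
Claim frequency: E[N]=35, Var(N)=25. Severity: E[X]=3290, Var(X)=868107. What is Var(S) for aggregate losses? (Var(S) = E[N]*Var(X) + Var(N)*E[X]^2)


Var(S) = E[N]*Var(X) + Var(N)*E[X]^2
= 35*868107 + 25*3290^2
= 30383745 + 270602500
= 3.0099e+08


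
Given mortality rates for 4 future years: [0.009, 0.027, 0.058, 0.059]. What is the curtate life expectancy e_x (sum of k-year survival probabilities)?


e_x = sum_{k=1}^{n} k_p_x
k_p_x values:
  1_p_x = 0.991
  2_p_x = 0.964243
  3_p_x = 0.908317
  4_p_x = 0.854726
e_x = 3.7183


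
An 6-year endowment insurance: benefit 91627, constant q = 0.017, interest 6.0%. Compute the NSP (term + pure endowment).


Term component = 7362.6257
Pure endowment = 6_p_x * v^6 * benefit = 0.902238 * 0.704961 * 91627 = 58278.6366
NSP = 65641.2623


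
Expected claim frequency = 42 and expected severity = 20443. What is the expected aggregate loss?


E[S] = E[N] * E[X]
= 42 * 20443
= 858606


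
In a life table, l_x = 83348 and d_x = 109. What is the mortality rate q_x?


q_x = d_x / l_x
= 109 / 83348
= 0.0013


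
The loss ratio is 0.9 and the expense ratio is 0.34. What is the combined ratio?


Combined ratio = loss ratio + expense ratio
= 0.9 + 0.34
= 1.24


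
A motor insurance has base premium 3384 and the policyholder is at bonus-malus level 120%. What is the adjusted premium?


adjusted = base * BM_level / 100
= 3384 * 120 / 100
= 3384 * 1.2
= 4060.8


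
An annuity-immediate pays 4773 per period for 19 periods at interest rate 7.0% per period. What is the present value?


PV = PMT * (1 - (1+i)^(-n)) / i
= 4773 * (1 - (1+0.07)^(-19)) / 0.07
= 4773 * (1 - 0.276508) / 0.07
= 4773 * 10.335595
= 49331.7961


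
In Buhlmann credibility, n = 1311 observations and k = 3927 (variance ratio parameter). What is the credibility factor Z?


Z = n / (n + k)
= 1311 / (1311 + 3927)
= 1311 / 5238
= 0.2503


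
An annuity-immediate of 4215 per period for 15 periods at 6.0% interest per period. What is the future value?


FV = PMT * ((1+i)^n - 1) / i
= 4215 * ((1.06)^15 - 1) / 0.06
= 4215 * (2.396558 - 1) / 0.06
= 98108.2131


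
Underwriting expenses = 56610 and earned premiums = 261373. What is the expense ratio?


Expense ratio = expenses / premiums
= 56610 / 261373
= 0.2166


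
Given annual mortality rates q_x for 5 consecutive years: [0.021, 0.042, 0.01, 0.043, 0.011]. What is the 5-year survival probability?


p_k = 1 - q_k for each year
Survival = product of (1 - q_k)
= 0.979 * 0.958 * 0.99 * 0.957 * 0.989
= 0.8788


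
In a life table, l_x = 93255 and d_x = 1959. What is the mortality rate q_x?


q_x = d_x / l_x
= 1959 / 93255
= 0.021


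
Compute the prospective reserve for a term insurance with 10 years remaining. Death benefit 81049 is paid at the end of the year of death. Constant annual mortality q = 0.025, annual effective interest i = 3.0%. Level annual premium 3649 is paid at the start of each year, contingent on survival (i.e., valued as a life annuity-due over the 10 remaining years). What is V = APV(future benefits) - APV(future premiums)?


v = 1/(1+i) = 0.970874
APV(future benefits) per unit = sum_{k=0}^{9} k_p_x * q * v^(k+1) = 0.191972
APV(future benefits) = 81049 * 0.191972 = 15559.1185
Life annuity-due factor ä_{x:10} = sum_{k=0}^{9} k_p_x * v^k = 7.909236
APV(future premiums) = 3649 * 7.909236 = 28860.8027
V = 15559.1185 - 28860.8027
= -13301.6843


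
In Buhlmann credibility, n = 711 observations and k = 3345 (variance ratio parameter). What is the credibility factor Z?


Z = n / (n + k)
= 711 / (711 + 3345)
= 711 / 4056
= 0.1753


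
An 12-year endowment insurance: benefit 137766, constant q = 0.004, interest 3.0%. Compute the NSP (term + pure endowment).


Term component = 5373.7733
Pure endowment = 12_p_x * v^12 * benefit = 0.953042 * 0.70138 * 137766 = 92088.9272
NSP = 97462.7005


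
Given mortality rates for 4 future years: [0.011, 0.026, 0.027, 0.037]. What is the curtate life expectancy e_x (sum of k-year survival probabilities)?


e_x = sum_{k=1}^{n} k_p_x
k_p_x values:
  1_p_x = 0.989
  2_p_x = 0.963286
  3_p_x = 0.937277
  4_p_x = 0.902598
e_x = 3.7922


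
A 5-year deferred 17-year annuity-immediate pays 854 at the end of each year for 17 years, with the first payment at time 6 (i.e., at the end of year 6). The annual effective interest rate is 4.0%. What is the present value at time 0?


PV at time 5 of the 17-year annuity-immediate:
a_n = 854 * (1-(1+0.04)^(-17))/0.04 = 10389.4812
Discount back 5 years to time 0:
PV = 10389.4812 * (1+0.04)^(-5)
= 10389.4812 * 0.821927
= 8539.3962


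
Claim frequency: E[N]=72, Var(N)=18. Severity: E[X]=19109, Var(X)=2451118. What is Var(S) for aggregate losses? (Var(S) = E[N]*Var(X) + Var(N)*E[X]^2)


Var(S) = E[N]*Var(X) + Var(N)*E[X]^2
= 72*2451118 + 18*19109^2
= 176480496 + 6572769858
= 6.7493e+09


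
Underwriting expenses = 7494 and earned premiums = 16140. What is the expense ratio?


Expense ratio = expenses / premiums
= 7494 / 16140
= 0.4643


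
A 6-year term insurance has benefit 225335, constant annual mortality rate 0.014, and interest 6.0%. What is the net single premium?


NSP = benefit * sum_{k=0}^{n-1} k_p_x * q * v^(k+1)
With constant q=0.014, v=0.943396
Sum = 0.066637
NSP = 225335 * 0.066637
= 15015.5504


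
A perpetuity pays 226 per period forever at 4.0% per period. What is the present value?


PV = PMT / i
= 226 / 0.04
= 5650.0


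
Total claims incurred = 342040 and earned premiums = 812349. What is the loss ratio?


Loss ratio = claims / premiums
= 342040 / 812349
= 0.4211


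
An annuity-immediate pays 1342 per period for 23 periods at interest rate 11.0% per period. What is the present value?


PV = PMT * (1 - (1+i)^(-n)) / i
= 1342 * (1 - (1+0.11)^(-23)) / 0.11
= 1342 * (1 - 0.090693) / 0.11
= 1342 * 8.266432
= 11093.5512


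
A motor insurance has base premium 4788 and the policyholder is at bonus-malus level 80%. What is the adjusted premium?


adjusted = base * BM_level / 100
= 4788 * 80 / 100
= 4788 * 0.8
= 3830.4


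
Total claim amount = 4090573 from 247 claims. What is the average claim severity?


severity = total / number
= 4090573 / 247
= 16561.0243


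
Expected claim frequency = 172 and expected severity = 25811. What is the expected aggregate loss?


E[S] = E[N] * E[X]
= 172 * 25811
= 4.4395e+06


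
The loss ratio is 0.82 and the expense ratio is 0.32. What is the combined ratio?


Combined ratio = loss ratio + expense ratio
= 0.82 + 0.32
= 1.14


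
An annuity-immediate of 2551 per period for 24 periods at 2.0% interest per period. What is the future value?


FV = PMT * ((1+i)^n - 1) / i
= 2551 * ((1.02)^24 - 1) / 0.02
= 2551 * (1.608437 - 1) / 0.02
= 77606.1712


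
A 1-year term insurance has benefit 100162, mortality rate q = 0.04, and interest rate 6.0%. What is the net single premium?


NSP = benefit * q * v
v = 1/(1+i) = 0.943396
NSP = 100162 * 0.04 * 0.943396
= 3779.6981


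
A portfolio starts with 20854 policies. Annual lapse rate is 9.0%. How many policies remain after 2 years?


remaining = initial * (1 - lapse)^years
= 20854 * (1 - 0.09)^2
= 20854 * 0.8281
= 17269.1974


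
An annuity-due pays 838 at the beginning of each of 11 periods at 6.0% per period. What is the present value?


PV_due = PMT * (1-(1+i)^(-n))/i * (1+i)
PV_immediate = 6609.2009
PV_due = 6609.2009 * 1.06
= 7005.7529


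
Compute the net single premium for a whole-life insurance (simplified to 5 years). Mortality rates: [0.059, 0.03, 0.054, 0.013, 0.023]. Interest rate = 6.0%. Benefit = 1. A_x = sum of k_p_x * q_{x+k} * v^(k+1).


v = 0.943396
Year 0: k_p_x=1.0, q=0.059, term=0.05566
Year 1: k_p_x=0.941, q=0.03, term=0.025125
Year 2: k_p_x=0.91277, q=0.054, term=0.041384
Year 3: k_p_x=0.86348, q=0.013, term=0.008891
Year 4: k_p_x=0.852255, q=0.023, term=0.014648
A_x = 0.1457


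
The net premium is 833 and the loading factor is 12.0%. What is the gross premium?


Gross = net * (1 + loading)
= 833 * (1 + 0.12)
= 833 * 1.12
= 932.96


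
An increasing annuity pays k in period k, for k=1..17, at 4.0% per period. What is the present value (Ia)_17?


(Ia)_n = sum_{k=1}^{n} k * v^k, v = 1/(1+i)
v = 0.961538
Sum computed term by term:
(Ia)_17 = 98.1238


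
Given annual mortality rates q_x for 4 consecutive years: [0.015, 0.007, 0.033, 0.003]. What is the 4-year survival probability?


p_k = 1 - q_k for each year
Survival = product of (1 - q_k)
= 0.985 * 0.993 * 0.967 * 0.997
= 0.943


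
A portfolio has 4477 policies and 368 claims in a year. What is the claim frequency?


frequency = claims / policies
= 368 / 4477
= 0.0822


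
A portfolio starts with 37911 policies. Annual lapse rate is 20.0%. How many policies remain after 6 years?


remaining = initial * (1 - lapse)^years
= 37911 * (1 - 0.2)^6
= 37911 * 0.262144
= 9938.1412


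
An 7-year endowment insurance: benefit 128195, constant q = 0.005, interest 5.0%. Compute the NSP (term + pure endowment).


Term component = 3657.316
Pure endowment = 7_p_x * v^7 * benefit = 0.965521 * 0.710681 * 128195 = 87964.5243
NSP = 91621.8403


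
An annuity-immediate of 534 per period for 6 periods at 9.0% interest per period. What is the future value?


FV = PMT * ((1+i)^n - 1) / i
= 534 * ((1.09)^6 - 1) / 0.09
= 534 * (1.6771 - 1) / 0.09
= 4017.4607


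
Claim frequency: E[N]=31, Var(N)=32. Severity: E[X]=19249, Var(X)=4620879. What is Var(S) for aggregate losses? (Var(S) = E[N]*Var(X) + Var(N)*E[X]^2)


Var(S) = E[N]*Var(X) + Var(N)*E[X]^2
= 31*4620879 + 32*19249^2
= 143247249 + 11856768032
= 1.2000e+10


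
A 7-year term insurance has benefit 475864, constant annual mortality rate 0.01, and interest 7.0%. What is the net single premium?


NSP = benefit * sum_{k=0}^{n-1} k_p_x * q * v^(k+1)
With constant q=0.01, v=0.934579
Sum = 0.052445
NSP = 475864 * 0.052445
= 24956.482


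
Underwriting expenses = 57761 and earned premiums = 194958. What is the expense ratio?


Expense ratio = expenses / premiums
= 57761 / 194958
= 0.2963


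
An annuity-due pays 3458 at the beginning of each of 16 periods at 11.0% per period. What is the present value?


PV_due = PMT * (1-(1+i)^(-n))/i * (1+i)
PV_immediate = 25517.1414
PV_due = 25517.1414 * 1.11
= 28324.027


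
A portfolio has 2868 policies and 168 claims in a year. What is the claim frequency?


frequency = claims / policies
= 168 / 2868
= 0.0586


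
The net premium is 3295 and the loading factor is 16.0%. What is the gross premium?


Gross = net * (1 + loading)
= 3295 * (1 + 0.16)
= 3295 * 1.16
= 3822.2


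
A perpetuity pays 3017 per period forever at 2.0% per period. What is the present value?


PV = PMT / i
= 3017 / 0.02
= 150850.0


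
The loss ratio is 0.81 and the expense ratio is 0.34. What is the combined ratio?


Combined ratio = loss ratio + expense ratio
= 0.81 + 0.34
= 1.15


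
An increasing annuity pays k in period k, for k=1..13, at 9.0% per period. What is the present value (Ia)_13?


(Ia)_n = sum_{k=1}^{n} k * v^k, v = 1/(1+i)
v = 0.917431
Sum computed term by term:
(Ia)_13 = 43.56


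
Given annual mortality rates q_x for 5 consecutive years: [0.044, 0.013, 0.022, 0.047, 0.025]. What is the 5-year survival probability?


p_k = 1 - q_k for each year
Survival = product of (1 - q_k)
= 0.956 * 0.987 * 0.978 * 0.953 * 0.975
= 0.8575


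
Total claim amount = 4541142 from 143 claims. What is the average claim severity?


severity = total / number
= 4541142 / 143
= 31756.2378


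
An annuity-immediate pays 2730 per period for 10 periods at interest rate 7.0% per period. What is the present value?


PV = PMT * (1 - (1+i)^(-n)) / i
= 2730 * (1 - (1+0.07)^(-10)) / 0.07
= 2730 * (1 - 0.508349) / 0.07
= 2730 * 7.023582
= 19174.3776


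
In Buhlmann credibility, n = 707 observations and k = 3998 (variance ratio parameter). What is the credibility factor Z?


Z = n / (n + k)
= 707 / (707 + 3998)
= 707 / 4705
= 0.1503


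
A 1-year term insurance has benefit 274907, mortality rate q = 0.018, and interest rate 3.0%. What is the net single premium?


NSP = benefit * q * v
v = 1/(1+i) = 0.970874
NSP = 274907 * 0.018 * 0.970874
= 4804.2


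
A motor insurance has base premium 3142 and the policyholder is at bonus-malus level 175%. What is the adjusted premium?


adjusted = base * BM_level / 100
= 3142 * 175 / 100
= 3142 * 1.75
= 5498.5


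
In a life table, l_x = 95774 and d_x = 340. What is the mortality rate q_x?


q_x = d_x / l_x
= 340 / 95774
= 0.0036


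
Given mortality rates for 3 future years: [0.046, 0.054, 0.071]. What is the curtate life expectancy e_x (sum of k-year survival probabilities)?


e_x = sum_{k=1}^{n} k_p_x
k_p_x values:
  1_p_x = 0.954
  2_p_x = 0.902484
  3_p_x = 0.838408
e_x = 2.6949


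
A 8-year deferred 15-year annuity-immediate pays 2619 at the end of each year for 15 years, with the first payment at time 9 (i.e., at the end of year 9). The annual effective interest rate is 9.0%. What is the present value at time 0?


PV at time 8 of the 15-year annuity-immediate:
a_n = 2619 * (1-(1+0.09)^(-15))/0.09 = 21110.943
Discount back 8 years to time 0:
PV = 21110.943 * (1+0.09)^(-8)
= 21110.943 * 0.501866
= 10594.8704


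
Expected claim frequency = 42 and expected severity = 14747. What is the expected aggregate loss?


E[S] = E[N] * E[X]
= 42 * 14747
= 619374


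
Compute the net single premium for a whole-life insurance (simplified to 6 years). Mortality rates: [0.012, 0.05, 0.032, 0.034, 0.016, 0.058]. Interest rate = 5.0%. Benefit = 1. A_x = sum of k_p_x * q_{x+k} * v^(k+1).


v = 0.952381
Year 0: k_p_x=1.0, q=0.012, term=0.011429
Year 1: k_p_x=0.988, q=0.05, term=0.044807
Year 2: k_p_x=0.9386, q=0.032, term=0.025946
Year 3: k_p_x=0.908565, q=0.034, term=0.025414
Year 4: k_p_x=0.877674, q=0.016, term=0.011003
Year 5: k_p_x=0.863631, q=0.058, term=0.037378
A_x = 0.156


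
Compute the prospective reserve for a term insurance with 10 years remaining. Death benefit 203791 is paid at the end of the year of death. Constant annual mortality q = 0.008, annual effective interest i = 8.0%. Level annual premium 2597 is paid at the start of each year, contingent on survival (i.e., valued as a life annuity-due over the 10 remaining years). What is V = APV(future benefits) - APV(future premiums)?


v = 1/(1+i) = 0.925926
APV(future benefits) per unit = sum_{k=0}^{9} k_p_x * q * v^(k+1) = 0.052051
APV(future benefits) = 203791 * 0.052051 = 10607.4338
Life annuity-due factor ä_{x:10} = sum_{k=0}^{9} k_p_x * v^k = 7.026824
APV(future premiums) = 2597 * 7.026824 = 18248.6628
V = 10607.4338 - 18248.6628
= -7641.229


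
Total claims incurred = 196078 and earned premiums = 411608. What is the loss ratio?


Loss ratio = claims / premiums
= 196078 / 411608
= 0.4764


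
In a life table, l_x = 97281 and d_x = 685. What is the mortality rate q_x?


q_x = d_x / l_x
= 685 / 97281
= 0.007


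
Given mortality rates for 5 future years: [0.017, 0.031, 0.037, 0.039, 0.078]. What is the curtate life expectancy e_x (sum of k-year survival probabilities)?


e_x = sum_{k=1}^{n} k_p_x
k_p_x values:
  1_p_x = 0.983
  2_p_x = 0.952527
  3_p_x = 0.917284
  4_p_x = 0.881509
  5_p_x = 0.812752
e_x = 4.5471


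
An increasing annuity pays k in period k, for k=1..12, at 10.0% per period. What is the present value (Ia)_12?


(Ia)_n = sum_{k=1}^{n} k * v^k, v = 1/(1+i)
v = 0.909091
Sum computed term by term:
(Ia)_12 = 36.7149


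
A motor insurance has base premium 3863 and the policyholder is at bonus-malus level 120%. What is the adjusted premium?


adjusted = base * BM_level / 100
= 3863 * 120 / 100
= 3863 * 1.2
= 4635.6


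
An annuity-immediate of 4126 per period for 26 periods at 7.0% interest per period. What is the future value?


FV = PMT * ((1+i)^n - 1) / i
= 4126 * ((1.07)^26 - 1) / 0.07
= 4126 * (5.807353 - 1) / 0.07
= 283359.1167


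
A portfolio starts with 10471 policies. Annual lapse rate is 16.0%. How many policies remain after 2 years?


remaining = initial * (1 - lapse)^years
= 10471 * (1 - 0.16)^2
= 10471 * 0.7056
= 7388.3376


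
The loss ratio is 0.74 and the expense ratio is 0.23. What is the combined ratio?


Combined ratio = loss ratio + expense ratio
= 0.74 + 0.23
= 0.97


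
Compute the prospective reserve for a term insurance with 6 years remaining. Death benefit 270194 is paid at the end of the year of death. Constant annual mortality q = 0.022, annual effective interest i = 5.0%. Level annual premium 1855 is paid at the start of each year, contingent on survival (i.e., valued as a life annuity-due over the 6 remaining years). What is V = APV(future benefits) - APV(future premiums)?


v = 1/(1+i) = 0.952381
APV(future benefits) per unit = sum_{k=0}^{5} k_p_x * q * v^(k+1) = 0.106035
APV(future benefits) = 270194 * 0.106035 = 28650.0365
Life annuity-due factor ä_{x:6} = sum_{k=0}^{5} k_p_x * v^k = 5.060764
APV(future premiums) = 1855 * 5.060764 = 9387.7175
V = 28650.0365 - 9387.7175
= 19262.319


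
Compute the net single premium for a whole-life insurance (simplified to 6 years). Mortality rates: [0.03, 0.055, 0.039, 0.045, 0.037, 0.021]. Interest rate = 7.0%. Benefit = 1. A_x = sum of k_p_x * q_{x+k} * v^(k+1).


v = 0.934579
Year 0: k_p_x=1.0, q=0.03, term=0.028037
Year 1: k_p_x=0.97, q=0.055, term=0.046598
Year 2: k_p_x=0.91665, q=0.039, term=0.029182
Year 3: k_p_x=0.880901, q=0.045, term=0.030242
Year 4: k_p_x=0.84126, q=0.037, term=0.022193
Year 5: k_p_x=0.810133, q=0.021, term=0.011336
A_x = 0.1676


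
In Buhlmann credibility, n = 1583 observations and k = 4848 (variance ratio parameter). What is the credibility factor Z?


Z = n / (n + k)
= 1583 / (1583 + 4848)
= 1583 / 6431
= 0.2462


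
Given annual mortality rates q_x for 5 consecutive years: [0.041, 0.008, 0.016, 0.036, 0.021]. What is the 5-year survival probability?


p_k = 1 - q_k for each year
Survival = product of (1 - q_k)
= 0.959 * 0.992 * 0.984 * 0.964 * 0.979
= 0.8835


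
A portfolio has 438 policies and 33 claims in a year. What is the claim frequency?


frequency = claims / policies
= 33 / 438
= 0.0753


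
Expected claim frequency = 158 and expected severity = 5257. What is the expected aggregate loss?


E[S] = E[N] * E[X]
= 158 * 5257
= 830606


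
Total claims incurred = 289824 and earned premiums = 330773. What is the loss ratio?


Loss ratio = claims / premiums
= 289824 / 330773
= 0.8762


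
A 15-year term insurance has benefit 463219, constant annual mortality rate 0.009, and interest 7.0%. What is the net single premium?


NSP = benefit * sum_{k=0}^{n-1} k_p_x * q * v^(k+1)
With constant q=0.009, v=0.934579
Sum = 0.077869
NSP = 463219 * 0.077869
= 36070.498


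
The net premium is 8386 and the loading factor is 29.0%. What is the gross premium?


Gross = net * (1 + loading)
= 8386 * (1 + 0.29)
= 8386 * 1.29
= 10817.94


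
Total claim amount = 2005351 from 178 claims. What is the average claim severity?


severity = total / number
= 2005351 / 178
= 11266.0169


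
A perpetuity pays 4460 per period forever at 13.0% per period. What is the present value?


PV = PMT / i
= 4460 / 0.13
= 34307.6923


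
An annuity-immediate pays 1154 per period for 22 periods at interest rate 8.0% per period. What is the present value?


PV = PMT * (1 - (1+i)^(-n)) / i
= 1154 * (1 - (1+0.08)^(-22)) / 0.08
= 1154 * (1 - 0.183941) / 0.08
= 1154 * 10.200744
= 11771.6582


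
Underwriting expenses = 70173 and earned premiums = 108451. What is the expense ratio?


Expense ratio = expenses / premiums
= 70173 / 108451
= 0.647


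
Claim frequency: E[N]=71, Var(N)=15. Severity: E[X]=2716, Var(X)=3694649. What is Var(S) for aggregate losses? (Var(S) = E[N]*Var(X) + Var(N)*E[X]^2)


Var(S) = E[N]*Var(X) + Var(N)*E[X]^2
= 71*3694649 + 15*2716^2
= 262320079 + 110649840
= 3.7297e+08


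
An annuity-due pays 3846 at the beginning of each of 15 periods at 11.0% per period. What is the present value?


PV_due = PMT * (1-(1+i)^(-n))/i * (1+i)
PV_immediate = 27656.0844
PV_due = 27656.0844 * 1.11
= 30698.2537


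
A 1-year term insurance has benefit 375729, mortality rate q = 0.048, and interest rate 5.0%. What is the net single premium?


NSP = benefit * q * v
v = 1/(1+i) = 0.952381
NSP = 375729 * 0.048 * 0.952381
= 17176.1829


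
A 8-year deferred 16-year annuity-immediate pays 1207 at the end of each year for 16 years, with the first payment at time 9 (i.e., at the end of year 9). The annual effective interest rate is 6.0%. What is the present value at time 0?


PV at time 8 of the 16-year annuity-immediate:
a_n = 1207 * (1-(1+0.06)^(-16))/0.06 = 12197.8156
Discount back 8 years to time 0:
PV = 12197.8156 * (1+0.06)^(-8)
= 12197.8156 * 0.627412
= 7653.0604


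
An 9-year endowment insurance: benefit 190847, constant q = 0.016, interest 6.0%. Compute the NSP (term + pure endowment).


Term component = 19610.1849
Pure endowment = 9_p_x * v^9 * benefit = 0.86488 * 0.591898 * 190847 = 97698.6215
NSP = 117308.8064


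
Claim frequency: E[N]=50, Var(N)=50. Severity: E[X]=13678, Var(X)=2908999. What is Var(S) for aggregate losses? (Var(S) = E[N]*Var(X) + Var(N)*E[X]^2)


Var(S) = E[N]*Var(X) + Var(N)*E[X]^2
= 50*2908999 + 50*13678^2
= 145449950 + 9354384200
= 9.4998e+09


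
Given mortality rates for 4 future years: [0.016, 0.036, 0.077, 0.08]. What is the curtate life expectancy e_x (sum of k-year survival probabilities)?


e_x = sum_{k=1}^{n} k_p_x
k_p_x values:
  1_p_x = 0.984
  2_p_x = 0.948576
  3_p_x = 0.875536
  4_p_x = 0.805493
e_x = 3.6136


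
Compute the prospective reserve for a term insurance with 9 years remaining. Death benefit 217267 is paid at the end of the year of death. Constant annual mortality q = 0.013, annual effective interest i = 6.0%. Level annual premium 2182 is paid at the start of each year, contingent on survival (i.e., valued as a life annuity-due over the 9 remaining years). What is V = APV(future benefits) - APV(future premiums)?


v = 1/(1+i) = 0.943396
APV(future benefits) per unit = sum_{k=0}^{8} k_p_x * q * v^(k+1) = 0.084386
APV(future benefits) = 217267 * 0.084386 = 18334.2865
Life annuity-due factor ä_{x:9} = sum_{k=0}^{8} k_p_x * v^k = 6.880702
APV(future premiums) = 2182 * 6.880702 = 15013.6921
V = 18334.2865 - 15013.6921
= 3320.5944


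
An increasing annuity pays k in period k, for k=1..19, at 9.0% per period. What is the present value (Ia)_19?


(Ia)_n = sum_{k=1}^{n} k * v^k, v = 1/(1+i)
v = 0.917431
Sum computed term by term:
(Ia)_19 = 67.3369


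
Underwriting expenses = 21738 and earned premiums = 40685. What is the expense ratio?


Expense ratio = expenses / premiums
= 21738 / 40685
= 0.5343


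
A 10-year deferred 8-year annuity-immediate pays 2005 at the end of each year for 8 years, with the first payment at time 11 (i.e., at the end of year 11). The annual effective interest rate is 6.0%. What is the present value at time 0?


PV at time 10 of the 8-year annuity-immediate:
a_n = 2005 * (1-(1+0.06)^(-8))/0.06 = 12450.6366
Discount back 10 years to time 0:
PV = 12450.6366 * (1+0.06)^(-10)
= 12450.6366 * 0.558395
= 6952.3704


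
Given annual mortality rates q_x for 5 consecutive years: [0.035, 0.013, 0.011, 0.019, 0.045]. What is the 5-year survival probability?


p_k = 1 - q_k for each year
Survival = product of (1 - q_k)
= 0.965 * 0.987 * 0.989 * 0.981 * 0.955
= 0.8825


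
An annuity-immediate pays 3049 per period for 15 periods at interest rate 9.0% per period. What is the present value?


PV = PMT * (1 - (1+i)^(-n)) / i
= 3049 * (1 - (1+0.09)^(-15)) / 0.09
= 3049 * (1 - 0.274538) / 0.09
= 3049 * 8.060688
= 24577.039


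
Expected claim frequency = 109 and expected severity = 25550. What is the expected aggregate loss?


E[S] = E[N] * E[X]
= 109 * 25550
= 2.7850e+06


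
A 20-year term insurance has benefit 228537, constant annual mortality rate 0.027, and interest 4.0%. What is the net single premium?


NSP = benefit * sum_{k=0}^{n-1} k_p_x * q * v^(k+1)
With constant q=0.027, v=0.961538
Sum = 0.2966
NSP = 228537 * 0.2966
= 67784.1706


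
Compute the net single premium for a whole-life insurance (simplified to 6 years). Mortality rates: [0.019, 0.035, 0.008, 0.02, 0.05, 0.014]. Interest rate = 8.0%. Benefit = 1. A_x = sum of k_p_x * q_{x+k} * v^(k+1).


v = 0.925926
Year 0: k_p_x=1.0, q=0.019, term=0.017593
Year 1: k_p_x=0.981, q=0.035, term=0.029437
Year 2: k_p_x=0.946665, q=0.008, term=0.006012
Year 3: k_p_x=0.939092, q=0.02, term=0.013805
Year 4: k_p_x=0.92031, q=0.05, term=0.031317
Year 5: k_p_x=0.874294, q=0.014, term=0.007713
A_x = 0.1059


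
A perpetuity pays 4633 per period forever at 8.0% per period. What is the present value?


PV = PMT / i
= 4633 / 0.08
= 57912.5


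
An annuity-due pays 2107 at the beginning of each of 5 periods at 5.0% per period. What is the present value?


PV_due = PMT * (1-(1+i)^(-n))/i * (1+i)
PV_immediate = 9122.2073
PV_due = 9122.2073 * 1.05
= 9578.3177


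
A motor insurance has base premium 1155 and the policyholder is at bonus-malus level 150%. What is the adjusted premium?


adjusted = base * BM_level / 100
= 1155 * 150 / 100
= 1155 * 1.5
= 1732.5


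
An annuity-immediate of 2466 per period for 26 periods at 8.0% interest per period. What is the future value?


FV = PMT * ((1+i)^n - 1) / i
= 2466 * ((1.08)^26 - 1) / 0.08
= 2466 * (7.396353 - 1) / 0.08
= 197167.5878


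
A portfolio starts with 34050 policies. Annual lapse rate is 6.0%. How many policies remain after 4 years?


remaining = initial * (1 - lapse)^years
= 34050 * (1 - 0.06)^4
= 34050 * 0.780749
= 26584.5021


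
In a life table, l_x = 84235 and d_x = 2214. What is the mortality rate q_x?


q_x = d_x / l_x
= 2214 / 84235
= 0.0263


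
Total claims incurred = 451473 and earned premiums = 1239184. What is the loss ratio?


Loss ratio = claims / premiums
= 451473 / 1239184
= 0.3643


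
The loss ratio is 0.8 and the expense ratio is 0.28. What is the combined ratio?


Combined ratio = loss ratio + expense ratio
= 0.8 + 0.28
= 1.08


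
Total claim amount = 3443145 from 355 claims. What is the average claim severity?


severity = total / number
= 3443145 / 355
= 9699.0


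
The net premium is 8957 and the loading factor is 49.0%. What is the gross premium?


Gross = net * (1 + loading)
= 8957 * (1 + 0.49)
= 8957 * 1.49
= 13345.93


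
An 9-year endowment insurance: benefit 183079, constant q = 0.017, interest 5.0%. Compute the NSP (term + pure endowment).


Term component = 20790.8736
Pure endowment = 9_p_x * v^9 * benefit = 0.857002 * 0.644609 * 183079 = 101138.4982
NSP = 121929.3718


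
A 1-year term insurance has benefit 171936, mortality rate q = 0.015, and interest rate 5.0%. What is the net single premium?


NSP = benefit * q * v
v = 1/(1+i) = 0.952381
NSP = 171936 * 0.015 * 0.952381
= 2456.2286


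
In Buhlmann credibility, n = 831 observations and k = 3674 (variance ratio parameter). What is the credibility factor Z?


Z = n / (n + k)
= 831 / (831 + 3674)
= 831 / 4505
= 0.1845


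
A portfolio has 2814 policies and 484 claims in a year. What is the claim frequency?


frequency = claims / policies
= 484 / 2814
= 0.172


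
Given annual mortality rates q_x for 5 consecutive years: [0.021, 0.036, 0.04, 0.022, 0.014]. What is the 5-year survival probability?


p_k = 1 - q_k for each year
Survival = product of (1 - q_k)
= 0.979 * 0.964 * 0.96 * 0.978 * 0.986
= 0.8737


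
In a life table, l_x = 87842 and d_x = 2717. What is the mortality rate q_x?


q_x = d_x / l_x
= 2717 / 87842
= 0.0309


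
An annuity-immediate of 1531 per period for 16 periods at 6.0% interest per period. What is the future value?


FV = PMT * ((1+i)^n - 1) / i
= 1531 * ((1.06)^16 - 1) / 0.06
= 1531 * (2.540352 - 1) / 0.06
= 39304.6405


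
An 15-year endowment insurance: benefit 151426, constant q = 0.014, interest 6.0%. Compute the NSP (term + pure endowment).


Term component = 18972.9051
Pure endowment = 15_p_x * v^15 * benefit = 0.809382 * 0.417265 * 151426 = 51140.6443
NSP = 70113.5495


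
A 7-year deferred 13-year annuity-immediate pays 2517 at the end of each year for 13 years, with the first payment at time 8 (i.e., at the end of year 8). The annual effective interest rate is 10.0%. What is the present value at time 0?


PV at time 7 of the 13-year annuity-immediate:
a_n = 2517 * (1-(1+0.1)^(-13))/0.1 = 17879.1476
Discount back 7 years to time 0:
PV = 17879.1476 * (1+0.1)^(-7)
= 17879.1476 * 0.513158
= 9174.8297


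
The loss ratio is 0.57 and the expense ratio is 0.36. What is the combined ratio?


Combined ratio = loss ratio + expense ratio
= 0.57 + 0.36
= 0.93


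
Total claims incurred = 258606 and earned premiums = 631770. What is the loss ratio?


Loss ratio = claims / premiums
= 258606 / 631770
= 0.4093


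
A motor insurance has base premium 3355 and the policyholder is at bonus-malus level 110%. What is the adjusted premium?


adjusted = base * BM_level / 100
= 3355 * 110 / 100
= 3355 * 1.1
= 3690.5


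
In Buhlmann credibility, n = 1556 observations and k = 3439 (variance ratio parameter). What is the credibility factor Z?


Z = n / (n + k)
= 1556 / (1556 + 3439)
= 1556 / 4995
= 0.3115


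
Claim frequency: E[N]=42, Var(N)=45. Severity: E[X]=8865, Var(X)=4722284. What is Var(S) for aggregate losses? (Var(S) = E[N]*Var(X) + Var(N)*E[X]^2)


Var(S) = E[N]*Var(X) + Var(N)*E[X]^2
= 42*4722284 + 45*8865^2
= 198335928 + 3536470125
= 3.7348e+09


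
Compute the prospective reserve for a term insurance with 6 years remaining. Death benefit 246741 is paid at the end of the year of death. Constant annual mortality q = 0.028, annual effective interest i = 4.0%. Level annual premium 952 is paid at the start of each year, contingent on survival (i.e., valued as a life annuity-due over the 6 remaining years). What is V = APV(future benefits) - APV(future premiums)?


v = 1/(1+i) = 0.961538
APV(future benefits) per unit = sum_{k=0}^{5} k_p_x * q * v^(k+1) = 0.137325
APV(future benefits) = 246741 * 0.137325 = 33883.7504
Life annuity-due factor ä_{x:6} = sum_{k=0}^{5} k_p_x * v^k = 5.100649
APV(future premiums) = 952 * 5.100649 = 4855.8181
V = 33883.7504 - 4855.8181
= 29027.9323


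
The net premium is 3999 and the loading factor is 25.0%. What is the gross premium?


Gross = net * (1 + loading)
= 3999 * (1 + 0.25)
= 3999 * 1.25
= 4998.75


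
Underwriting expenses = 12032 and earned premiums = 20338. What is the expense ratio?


Expense ratio = expenses / premiums
= 12032 / 20338
= 0.5916


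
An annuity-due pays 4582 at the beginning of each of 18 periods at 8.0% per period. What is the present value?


PV_due = PMT * (1-(1+i)^(-n))/i * (1+i)
PV_immediate = 42941.9869
PV_due = 42941.9869 * 1.08
= 46377.3458


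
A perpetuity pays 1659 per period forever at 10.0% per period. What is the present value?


PV = PMT / i
= 1659 / 0.1
= 16590.0


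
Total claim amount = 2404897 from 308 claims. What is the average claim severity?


severity = total / number
= 2404897 / 308
= 7808.1071


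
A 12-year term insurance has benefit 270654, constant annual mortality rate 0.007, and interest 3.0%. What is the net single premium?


NSP = benefit * sum_{k=0}^{n-1} k_p_x * q * v^(k+1)
With constant q=0.007, v=0.970874
Sum = 0.067223
NSP = 270654 * 0.067223
= 18194.0867


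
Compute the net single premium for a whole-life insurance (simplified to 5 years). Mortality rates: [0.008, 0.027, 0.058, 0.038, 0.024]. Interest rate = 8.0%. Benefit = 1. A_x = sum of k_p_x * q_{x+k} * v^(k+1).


v = 0.925926
Year 0: k_p_x=1.0, q=0.008, term=0.007407
Year 1: k_p_x=0.992, q=0.027, term=0.022963
Year 2: k_p_x=0.965216, q=0.058, term=0.044441
Year 3: k_p_x=0.909233, q=0.038, term=0.025396
Year 4: k_p_x=0.874683, q=0.024, term=0.014287
A_x = 0.1145


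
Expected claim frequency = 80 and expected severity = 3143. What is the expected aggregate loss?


E[S] = E[N] * E[X]
= 80 * 3143
= 251440


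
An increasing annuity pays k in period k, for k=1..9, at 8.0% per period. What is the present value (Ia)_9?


(Ia)_n = sum_{k=1}^{n} k * v^k, v = 1/(1+i)
v = 0.925926
Sum computed term by term:
(Ia)_9 = 28.055


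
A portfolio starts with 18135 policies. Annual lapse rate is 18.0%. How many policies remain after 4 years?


remaining = initial * (1 - lapse)^years
= 18135 * (1 - 0.18)^4
= 18135 * 0.452122
= 8199.2281


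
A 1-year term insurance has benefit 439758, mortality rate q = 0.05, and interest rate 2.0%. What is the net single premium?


NSP = benefit * q * v
v = 1/(1+i) = 0.980392
NSP = 439758 * 0.05 * 0.980392
= 21556.7647


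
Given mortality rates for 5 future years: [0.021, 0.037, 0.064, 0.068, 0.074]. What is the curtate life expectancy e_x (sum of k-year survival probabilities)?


e_x = sum_{k=1}^{n} k_p_x
k_p_x values:
  1_p_x = 0.979
  2_p_x = 0.942777
  3_p_x = 0.882439
  4_p_x = 0.822433
  5_p_x = 0.761573
e_x = 4.3882
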